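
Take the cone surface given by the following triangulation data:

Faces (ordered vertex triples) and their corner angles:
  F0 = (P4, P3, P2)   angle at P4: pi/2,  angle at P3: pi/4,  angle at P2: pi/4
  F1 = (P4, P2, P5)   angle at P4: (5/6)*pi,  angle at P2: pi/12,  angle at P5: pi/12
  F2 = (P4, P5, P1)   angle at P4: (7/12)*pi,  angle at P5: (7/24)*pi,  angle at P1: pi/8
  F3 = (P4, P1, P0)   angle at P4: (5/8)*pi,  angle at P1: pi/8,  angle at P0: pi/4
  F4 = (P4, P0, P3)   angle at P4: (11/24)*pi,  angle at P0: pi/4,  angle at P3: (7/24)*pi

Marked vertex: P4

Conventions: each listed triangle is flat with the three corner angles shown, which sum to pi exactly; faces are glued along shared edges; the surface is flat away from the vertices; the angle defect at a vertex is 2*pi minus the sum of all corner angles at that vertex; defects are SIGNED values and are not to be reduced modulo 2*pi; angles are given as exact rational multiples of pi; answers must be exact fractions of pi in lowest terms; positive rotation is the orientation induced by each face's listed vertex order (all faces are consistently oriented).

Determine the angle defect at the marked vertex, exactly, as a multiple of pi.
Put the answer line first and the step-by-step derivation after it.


Answer: defect(P4) = -pi

Sum of corner angles at P4: 3*pi
defect = 2*pi - 3*pi


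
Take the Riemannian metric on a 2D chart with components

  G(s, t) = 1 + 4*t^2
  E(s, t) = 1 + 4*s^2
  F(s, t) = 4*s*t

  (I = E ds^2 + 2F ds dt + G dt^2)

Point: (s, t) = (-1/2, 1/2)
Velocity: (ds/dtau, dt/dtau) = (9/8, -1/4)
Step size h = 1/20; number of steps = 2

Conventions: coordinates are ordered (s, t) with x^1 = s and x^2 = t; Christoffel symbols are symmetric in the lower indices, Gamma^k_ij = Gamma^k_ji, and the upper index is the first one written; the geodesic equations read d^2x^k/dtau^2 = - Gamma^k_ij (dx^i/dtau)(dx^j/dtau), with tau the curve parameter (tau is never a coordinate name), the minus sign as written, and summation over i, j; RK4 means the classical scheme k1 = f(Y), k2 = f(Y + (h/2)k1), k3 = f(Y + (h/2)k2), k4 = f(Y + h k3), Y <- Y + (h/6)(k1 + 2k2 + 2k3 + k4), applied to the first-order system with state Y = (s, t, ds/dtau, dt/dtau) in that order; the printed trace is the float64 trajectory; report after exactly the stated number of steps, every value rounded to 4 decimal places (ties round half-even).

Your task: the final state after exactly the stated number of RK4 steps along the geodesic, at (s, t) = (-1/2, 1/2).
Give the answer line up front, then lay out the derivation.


Answer: s = -0.3829, t = 0.4701, ds/dtau = 1.2195, dt/dtau = -0.3546

f(Y) = (ds/dtau, dt/dtau, -Gamma^s_ij Y'^i Y'^j, -Gamma^t_ij Y'^i Y'^j) with the Gammas evaluated at the stage position; h = 0.050000; intermediate values shown to 6 dp
step 0: s = -0.5000, t = 0.5000, ds/dtau = 1.1250, dt/dtau = -0.2500
step 1:
  k1: at (s, t) = (-0.500000, 0.500000), (ds/dtau, dt/dtau) = (1.125000, -0.250000); Gamma_sss = -0.666667, Gamma_sst = 0.000000, Gamma_stt = -0.666667, Gamma_tss = 0.666667, Gamma_tst = 0.000000, Gamma_ttt = 0.666667; k1 = (1.125000, -0.250000, 0.885417, -0.885417)
  k2: at (s, t) = (-0.471875, 0.493750), (ds/dtau, dt/dtau) = (1.147135, -0.272135); Gamma_sss = -0.658625, Gamma_sst = 0.000000, Gamma_stt = -0.658625, Gamma_tss = 0.689157, Gamma_tst = 0.000000, Gamma_ttt = 0.689157; k2 = (1.147135, -0.272135, 0.915473, -0.957913)
  k3: at (s, t) = (-0.471322, 0.493197), (ds/dtau, dt/dtau) = (1.147887, -0.273948); Gamma_sss = -0.658835, Gamma_sst = 0.000000, Gamma_stt = -0.658835, Gamma_tss = 0.689412, Gamma_tst = 0.000000, Gamma_ttt = 0.689412; k3 = (1.147887, -0.273948, 0.917553, -0.960139)
  k4: at (s, t) = (-0.442606, 0.486303), (ds/dtau, dt/dtau) = (1.170878, -0.298007); Gamma_sss = -0.648611, Gamma_sst = 0.000000, Gamma_stt = -0.648611, Gamma_tss = 0.712646, Gamma_tst = 0.000000, Gamma_ttt = 0.712646; k4 = (1.170878, -0.298007, 0.946818, -1.040294)
  Y <- Y + (h/6)(k1 + 2k2 + 2k3 + k4): s = -0.4426, t = 0.4863, ds/dtau = 1.1708, dt/dtau = -0.2980
step 2:
  k1: at (s, t) = (-0.442617, 0.486332), (ds/dtau, dt/dtau) = (1.170819, -0.298015); Gamma_sss = -0.648591, Gamma_sst = 0.000000, Gamma_stt = -0.648591, Gamma_tss = 0.712649, Gamma_tst = 0.000000, Gamma_ttt = 0.712649; k1 = (1.170819, -0.298015, 0.946703, -1.040203)
  k2: at (s, t) = (-0.413347, 0.478882), (ds/dtau, dt/dtau) = (1.194487, -0.324020); Gamma_sss = -0.635739, Gamma_sst = 0.000000, Gamma_stt = -0.635739, Gamma_tss = 0.736533, Gamma_tst = 0.000000, Gamma_ttt = 0.736533; k2 = (1.194487, -0.324020, 0.973817, -1.128212)
  k3: at (s, t) = (-0.412755, 0.478231), (ds/dtau, dt/dtau) = (1.195164, -0.326220); Gamma_sss = -0.635916, Gamma_sst = 0.000000, Gamma_stt = -0.635916, Gamma_tss = 0.736792, Gamma_tst = 0.000000, Gamma_ttt = 0.736792; k3 = (1.195164, -0.326220, 0.976028, -1.130857)
  k4: at (s, t) = (-0.382859, 0.470021), (ds/dtau, dt/dtau) = (1.219620, -0.354558); Gamma_sss = -0.620014, Gamma_sst = 0.000000, Gamma_stt = -0.620014, Gamma_tss = 0.761167, Gamma_tst = 0.000000, Gamma_ttt = 0.761167; k4 = (1.219620, -0.354558, 1.000198, -1.227903)
  Y <- Y + (h/6)(k1 + 2k2 + 2k3 + k4): s = -0.3829, t = 0.4701, ds/dtau = 1.2195, dt/dtau = -0.3546


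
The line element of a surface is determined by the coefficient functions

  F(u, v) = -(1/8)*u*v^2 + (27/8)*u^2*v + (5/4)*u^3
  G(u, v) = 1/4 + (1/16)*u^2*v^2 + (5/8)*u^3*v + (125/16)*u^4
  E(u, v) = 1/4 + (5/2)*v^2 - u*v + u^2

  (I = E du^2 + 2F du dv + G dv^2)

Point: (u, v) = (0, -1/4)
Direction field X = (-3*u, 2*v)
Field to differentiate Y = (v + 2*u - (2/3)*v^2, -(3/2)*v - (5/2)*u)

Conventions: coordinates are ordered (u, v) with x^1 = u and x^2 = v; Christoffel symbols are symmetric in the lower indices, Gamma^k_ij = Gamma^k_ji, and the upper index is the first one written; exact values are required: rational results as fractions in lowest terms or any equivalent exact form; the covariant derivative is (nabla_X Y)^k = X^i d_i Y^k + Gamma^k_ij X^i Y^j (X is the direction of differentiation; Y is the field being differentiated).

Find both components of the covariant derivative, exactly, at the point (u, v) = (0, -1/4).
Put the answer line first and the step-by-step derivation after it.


Answer: (nabla_X Y)^u = -139/156, (nabla_X Y)^v = 3/4

E = 13/32, F = 0, G = 1/4 at the point
E_u = 1/4, E_v = -5/4, F_u = -1/128, F_v = 0, G_u = 0, G_v = 0
EG - F^2 = 13/128;  g^inv = (128/13) * [[1/4, 0], [0, 13/32]]
first-kind symbols [ij,l] = (1/2)(d_i g_jl + d_j g_il - d_l g_ij): [uu,u] = E_u/2 = 1/8, [uu,v] = F_u - E_v/2 = 79/128, [uv,u] = E_v/2 = -5/8, [uv,v] = G_u/2 = 0, [vv,u] = F_v - G_u/2 = 0, [vv,v] = G_v/2 = 0
Gamma^u_ij = (G*[ij,u] - F*[ij,v])/(EG - F^2), Gamma^v_ij = (E*[ij,v] - F*[ij,u])/(EG - F^2)
Gamma_uuu = 4/13, Gamma_uuv = -20/13, Gamma_uvv = 0, Gamma_vuu = 79/32, Gamma_vuv = 0, Gamma_vvv = 0
X = (0, -1/2), Y = (-7/24, 3/8) at the point


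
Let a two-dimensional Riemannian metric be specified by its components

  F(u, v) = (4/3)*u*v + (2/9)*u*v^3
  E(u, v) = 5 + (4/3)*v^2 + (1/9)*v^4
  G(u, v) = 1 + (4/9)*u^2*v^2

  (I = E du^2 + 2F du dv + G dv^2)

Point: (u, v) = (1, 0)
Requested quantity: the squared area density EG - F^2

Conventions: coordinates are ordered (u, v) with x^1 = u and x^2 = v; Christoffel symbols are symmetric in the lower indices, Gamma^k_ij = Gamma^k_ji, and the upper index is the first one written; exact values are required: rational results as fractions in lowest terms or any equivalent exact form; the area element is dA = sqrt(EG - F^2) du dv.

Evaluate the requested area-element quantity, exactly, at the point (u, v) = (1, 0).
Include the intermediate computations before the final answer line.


E = 5, F = 0, G = 1; EG - F^2 = 5

Answer: EG - F^2 = 5


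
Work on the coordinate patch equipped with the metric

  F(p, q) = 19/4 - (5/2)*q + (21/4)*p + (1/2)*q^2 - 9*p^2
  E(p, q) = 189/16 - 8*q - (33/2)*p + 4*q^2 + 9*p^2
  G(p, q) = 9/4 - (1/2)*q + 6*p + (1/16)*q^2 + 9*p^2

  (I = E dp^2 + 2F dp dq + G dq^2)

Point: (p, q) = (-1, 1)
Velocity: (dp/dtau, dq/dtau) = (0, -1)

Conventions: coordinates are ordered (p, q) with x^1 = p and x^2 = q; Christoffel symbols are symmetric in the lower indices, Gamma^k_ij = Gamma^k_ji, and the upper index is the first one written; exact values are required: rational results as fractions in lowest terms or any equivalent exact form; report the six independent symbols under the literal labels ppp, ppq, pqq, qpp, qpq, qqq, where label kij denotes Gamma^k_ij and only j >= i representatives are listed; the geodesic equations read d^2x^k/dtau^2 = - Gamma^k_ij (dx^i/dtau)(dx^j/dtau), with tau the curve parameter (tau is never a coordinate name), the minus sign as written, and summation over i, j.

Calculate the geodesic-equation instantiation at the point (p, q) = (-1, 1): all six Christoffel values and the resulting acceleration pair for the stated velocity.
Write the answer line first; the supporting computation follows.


Answer: Gamma_ppp = 15732/2395, Gamma_ppq = -5888/2395, Gamma_pqq = 1664/2395, Gamma_qpp = 49164/2395, Gamma_qpq = -17056/2395, Gamma_qqq = 3883/2395; accelerations (d^2p/dtau^2, d^2q/dtau^2) = (-1664/2395, -3883/2395)

E = 533/16, F = -23/2, G = 77/16 at the point
E_p = -69/2, E_q = 0, F_p = 93/4, F_q = -3/2, G_p = -12, G_q = -3/8
EG - F^2 = 7185/256;  g^inv = (256/7185) * [[77/16, 23/2], [23/2, 533/16]]
first-kind symbols [ij,l] = (1/2)(d_i g_jl + d_j g_il - d_l g_ij): [pp,p] = E_p/2 = -69/4, [pp,q] = F_p - E_q/2 = 93/4, [pq,p] = E_q/2 = 0, [pq,q] = G_p/2 = -6, [qq,p] = F_q - G_p/2 = 9/2, [qq,q] = G_q/2 = -3/16
Gamma^p_ij = (G*[ij,p] - F*[ij,q])/(EG - F^2), Gamma^q_ij = (E*[ij,q] - F*[ij,p])/(EG - F^2)
Gamma_ppp = 15732/2395, Gamma_ppq = -5888/2395, Gamma_pqq = 1664/2395, Gamma_qpp = 49164/2395, Gamma_qpq = -17056/2395, Gamma_qqq = 3883/2395
d^2p/dtau^2 = -(Gamma_ppp*(0)^2 + 2*Gamma_ppq*(0)*(-1) + Gamma_pqq*(-1)^2) = -1664/2395
d^2q/dtau^2 = -(Gamma_qpp*(0)^2 + 2*Gamma_qpq*(0)*(-1) + Gamma_qqq*(-1)^2) = -3883/2395


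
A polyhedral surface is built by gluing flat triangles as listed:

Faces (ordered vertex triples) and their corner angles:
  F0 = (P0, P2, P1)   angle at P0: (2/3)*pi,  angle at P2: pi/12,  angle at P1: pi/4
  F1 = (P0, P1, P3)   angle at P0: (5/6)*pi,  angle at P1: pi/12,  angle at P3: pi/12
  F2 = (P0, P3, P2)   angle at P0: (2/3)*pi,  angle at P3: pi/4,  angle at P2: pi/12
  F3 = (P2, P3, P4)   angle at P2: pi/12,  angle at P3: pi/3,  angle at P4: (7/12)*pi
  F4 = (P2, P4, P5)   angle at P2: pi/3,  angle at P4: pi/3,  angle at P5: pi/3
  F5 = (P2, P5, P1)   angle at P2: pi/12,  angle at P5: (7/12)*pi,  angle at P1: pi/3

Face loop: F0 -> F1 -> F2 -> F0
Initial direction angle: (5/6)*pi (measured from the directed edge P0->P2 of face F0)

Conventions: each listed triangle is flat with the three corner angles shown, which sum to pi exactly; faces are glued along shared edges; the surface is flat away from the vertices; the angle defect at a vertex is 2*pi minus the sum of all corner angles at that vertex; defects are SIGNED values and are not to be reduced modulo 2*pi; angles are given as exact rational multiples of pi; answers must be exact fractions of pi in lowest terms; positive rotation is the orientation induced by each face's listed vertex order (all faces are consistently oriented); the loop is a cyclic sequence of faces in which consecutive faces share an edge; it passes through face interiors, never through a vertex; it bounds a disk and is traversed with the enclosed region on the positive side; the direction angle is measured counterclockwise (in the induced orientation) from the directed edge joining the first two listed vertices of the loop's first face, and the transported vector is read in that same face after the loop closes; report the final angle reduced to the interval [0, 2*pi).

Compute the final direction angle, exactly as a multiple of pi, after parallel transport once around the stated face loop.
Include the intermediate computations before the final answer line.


enclosed vertex P0: corner angles sum to (13/6)*pi, defect = 2*pi - (13/6)*pi = -pi/6
the rotation equals the total enclosed defect, so the final angle is initial + defects (mod 2*pi)
final angle = (5/6)*pi - pi/6 = (2/3)*pi (mod 2*pi)

Answer: final direction angle = (2/3)*pi


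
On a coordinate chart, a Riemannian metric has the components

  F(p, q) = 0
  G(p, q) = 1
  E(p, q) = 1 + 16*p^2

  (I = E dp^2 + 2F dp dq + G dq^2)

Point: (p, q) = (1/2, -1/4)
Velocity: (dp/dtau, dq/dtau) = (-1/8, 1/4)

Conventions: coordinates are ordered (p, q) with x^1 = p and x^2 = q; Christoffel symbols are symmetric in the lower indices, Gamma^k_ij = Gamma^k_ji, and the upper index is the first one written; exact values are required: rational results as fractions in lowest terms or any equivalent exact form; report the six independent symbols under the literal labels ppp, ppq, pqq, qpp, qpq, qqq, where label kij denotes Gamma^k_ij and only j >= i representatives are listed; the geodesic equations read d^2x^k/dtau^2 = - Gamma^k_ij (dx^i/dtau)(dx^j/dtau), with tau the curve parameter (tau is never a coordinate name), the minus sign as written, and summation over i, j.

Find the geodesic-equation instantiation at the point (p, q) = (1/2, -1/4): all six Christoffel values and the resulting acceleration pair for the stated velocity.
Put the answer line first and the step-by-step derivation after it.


Answer: Gamma_ppp = 8/5, Gamma_ppq = 0, Gamma_pqq = 0, Gamma_qpp = 0, Gamma_qpq = 0, Gamma_qqq = 0; accelerations (d^2p/dtau^2, d^2q/dtau^2) = (-1/40, 0)

E = 5, F = 0, G = 1 at the point
E_p = 16, E_q = 0, F_p = 0, F_q = 0, G_p = 0, G_q = 0
EG - F^2 = 5;  g^inv = (1/5) * [[1, 0], [0, 5]]
first-kind symbols [ij,l] = (1/2)(d_i g_jl + d_j g_il - d_l g_ij): [pp,p] = E_p/2 = 8, [pp,q] = F_p - E_q/2 = 0, [pq,p] = E_q/2 = 0, [pq,q] = G_p/2 = 0, [qq,p] = F_q - G_p/2 = 0, [qq,q] = G_q/2 = 0
Gamma^p_ij = (G*[ij,p] - F*[ij,q])/(EG - F^2), Gamma^q_ij = (E*[ij,q] - F*[ij,p])/(EG - F^2)
Gamma_ppp = 8/5, Gamma_ppq = 0, Gamma_pqq = 0, Gamma_qpp = 0, Gamma_qpq = 0, Gamma_qqq = 0
d^2p/dtau^2 = -(Gamma_ppp*(-1/8)^2 + 2*Gamma_ppq*(-1/8)*(1/4) + Gamma_pqq*(1/4)^2) = -1/40
d^2q/dtau^2 = -(Gamma_qpp*(-1/8)^2 + 2*Gamma_qpq*(-1/8)*(1/4) + Gamma_qqq*(1/4)^2) = 0


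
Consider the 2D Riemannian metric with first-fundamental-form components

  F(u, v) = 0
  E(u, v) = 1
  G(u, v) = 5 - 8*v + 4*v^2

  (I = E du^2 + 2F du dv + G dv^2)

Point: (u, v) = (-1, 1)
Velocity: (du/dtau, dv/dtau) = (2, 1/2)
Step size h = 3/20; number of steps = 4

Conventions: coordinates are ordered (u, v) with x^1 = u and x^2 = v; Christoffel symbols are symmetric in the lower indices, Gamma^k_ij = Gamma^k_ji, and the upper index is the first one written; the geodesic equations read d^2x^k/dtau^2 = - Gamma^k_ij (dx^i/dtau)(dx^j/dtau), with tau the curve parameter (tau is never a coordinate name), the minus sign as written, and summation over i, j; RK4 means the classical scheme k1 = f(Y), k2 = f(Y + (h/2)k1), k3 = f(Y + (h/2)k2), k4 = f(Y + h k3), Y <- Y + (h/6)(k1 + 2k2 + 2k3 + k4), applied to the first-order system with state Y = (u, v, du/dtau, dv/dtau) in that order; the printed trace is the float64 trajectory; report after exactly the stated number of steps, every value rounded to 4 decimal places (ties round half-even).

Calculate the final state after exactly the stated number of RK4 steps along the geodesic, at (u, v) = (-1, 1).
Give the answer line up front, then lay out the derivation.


Answer: u = 0.2000, v = 1.2852, du/dtau = 2.0000, dv/dtau = 0.4343

f(Y) = (du/dtau, dv/dtau, -Gamma^u_ij Y'^i Y'^j, -Gamma^v_ij Y'^i Y'^j) with the Gammas evaluated at the stage position; h = 0.150000; intermediate values shown to 6 dp
step 0: u = -1.0000, v = 1.0000, du/dtau = 2.0000, dv/dtau = 0.5000
step 1:
  k1: at (u, v) = (-1.000000, 1.000000), (du/dtau, dv/dtau) = (2.000000, 0.500000); Gamma_uuu = 0.000000, Gamma_uuv = 0.000000, Gamma_uvv = 0.000000, Gamma_vuu = 0.000000, Gamma_vuv = 0.000000, Gamma_vvv = 0.000000; k1 = (2.000000, 0.500000, 0.000000, 0.000000)
  k2: at (u, v) = (-0.850000, 1.037500), (du/dtau, dv/dtau) = (2.000000, 0.500000); Gamma_uuu = 0.000000, Gamma_uuv = 0.000000, Gamma_uvv = 0.000000, Gamma_vuu = 0.000000, Gamma_vuv = 0.000000, Gamma_vvv = 0.149161; k2 = (2.000000, 0.500000, 0.000000, -0.037290)
  k3: at (u, v) = (-0.850000, 1.037500), (du/dtau, dv/dtau) = (2.000000, 0.497203); Gamma_uuu = 0.000000, Gamma_uuv = 0.000000, Gamma_uvv = 0.000000, Gamma_vuu = 0.000000, Gamma_vuv = 0.000000, Gamma_vvv = 0.149161; k3 = (2.000000, 0.497203, 0.000000, -0.036874)
  k4: at (u, v) = (-0.700000, 1.074580), (du/dtau, dv/dtau) = (2.000000, 0.494469); Gamma_uuu = 0.000000, Gamma_uuv = 0.000000, Gamma_uvv = 0.000000, Gamma_vuu = 0.000000, Gamma_vuv = 0.000000, Gamma_vvv = 0.291829; k4 = (2.000000, 0.494469, 0.000000, -0.071352)
  Y <- Y + (h/6)(k1 + 2k2 + 2k3 + k4): u = -0.7000, v = 1.0747, du/dtau = 2.0000, dv/dtau = 0.4945
step 2:
  k1: at (u, v) = (-0.700000, 1.074722), (du/dtau, dv/dtau) = (2.000000, 0.494508); Gamma_uuu = 0.000000, Gamma_uuv = 0.000000, Gamma_uvv = 0.000000, Gamma_vuu = 0.000000, Gamma_vuv = 0.000000, Gamma_vvv = 0.292358; k1 = (2.000000, 0.494508, 0.000000, -0.071493)
  k2: at (u, v) = (-0.550000, 1.111810), (du/dtau, dv/dtau) = (2.000000, 0.489146); Gamma_uuu = 0.000000, Gamma_uuv = 0.000000, Gamma_uvv = 0.000000, Gamma_vuu = 0.000000, Gamma_vuv = 0.000000, Gamma_vvv = 0.425940; k2 = (2.000000, 0.489146, 0.000000, -0.101912)
  k3: at (u, v) = (-0.550000, 1.111408), (du/dtau, dv/dtau) = (2.000000, 0.486865); Gamma_uuu = 0.000000, Gamma_uuv = 0.000000, Gamma_uvv = 0.000000, Gamma_vuu = 0.000000, Gamma_vuv = 0.000000, Gamma_vvv = 0.424554; k3 = (2.000000, 0.486865, 0.000000, -0.100635)
  k4: at (u, v) = (-0.400000, 1.147752), (du/dtau, dv/dtau) = (2.000000, 0.479413); Gamma_uuu = 0.000000, Gamma_uuv = 0.000000, Gamma_uvv = 0.000000, Gamma_vuu = 0.000000, Gamma_vuv = 0.000000, Gamma_vvv = 0.543543; k4 = (2.000000, 0.479413, 0.000000, -0.124926)
  Y <- Y + (h/6)(k1 + 2k2 + 2k3 + k4): u = -0.4000, v = 1.1479, du/dtau = 2.0000, dv/dtau = 0.4795
step 3:
  k1: at (u, v) = (-0.400000, 1.147870), (du/dtau, dv/dtau) = (2.000000, 0.479470); Gamma_uuu = 0.000000, Gamma_uuv = 0.000000, Gamma_uvv = 0.000000, Gamma_vuu = 0.000000, Gamma_vuv = 0.000000, Gamma_vvv = 0.543910; k1 = (2.000000, 0.479470, 0.000000, -0.125040)
  k2: at (u, v) = (-0.250000, 1.183831), (du/dtau, dv/dtau) = (2.000000, 0.470092); Gamma_uuu = 0.000000, Gamma_uuv = 0.000000, Gamma_uvv = 0.000000, Gamma_vuu = 0.000000, Gamma_vuv = 0.000000, Gamma_vvv = 0.647762; k2 = (2.000000, 0.470092, 0.000000, -0.143147)
  k3: at (u, v) = (-0.250000, 1.183127), (du/dtau, dv/dtau) = (2.000000, 0.468734); Gamma_uuu = 0.000000, Gamma_uuv = 0.000000, Gamma_uvv = 0.000000, Gamma_vuu = 0.000000, Gamma_vuv = 0.000000, Gamma_vvv = 0.645871; k3 = (2.000000, 0.468734, 0.000000, -0.141905)
  k4: at (u, v) = (-0.100000, 1.218181), (du/dtau, dv/dtau) = (2.000000, 0.458184); Gamma_uuu = 0.000000, Gamma_uuv = 0.000000, Gamma_uvv = 0.000000, Gamma_vuu = 0.000000, Gamma_vuv = 0.000000, Gamma_vvv = 0.733127; k4 = (2.000000, 0.458184, 0.000000, -0.153907)
  Y <- Y + (h/6)(k1 + 2k2 + 2k3 + k4): u = -0.1000, v = 1.2183, du/dtau = 2.0000, dv/dtau = 0.4582
step 4:
  k1: at (u, v) = (-0.100000, 1.218253), (du/dtau, dv/dtau) = (2.000000, 0.458244); Gamma_uuu = 0.000000, Gamma_uuv = 0.000000, Gamma_uvv = 0.000000, Gamma_vuu = 0.000000, Gamma_vuv = 0.000000, Gamma_vvv = 0.733293; k1 = (2.000000, 0.458244, 0.000000, -0.153982)
  k2: at (u, v) = (0.050000, 1.252621), (du/dtau, dv/dtau) = (2.000000, 0.446695); Gamma_uuu = 0.000000, Gamma_uuv = 0.000000, Gamma_uvv = 0.000000, Gamma_vuu = 0.000000, Gamma_vuv = 0.000000, Gamma_vvv = 0.804994; k2 = (2.000000, 0.446695, 0.000000, -0.160626)
  k3: at (u, v) = (0.050000, 1.251755), (du/dtau, dv/dtau) = (2.000000, 0.446197); Gamma_uuu = 0.000000, Gamma_uuv = 0.000000, Gamma_uvv = 0.000000, Gamma_vuu = 0.000000, Gamma_vuv = 0.000000, Gamma_vvv = 0.803353; k3 = (2.000000, 0.446197, 0.000000, -0.159941)
  k4: at (u, v) = (0.200000, 1.285183), (du/dtau, dv/dtau) = (2.000000, 0.434253); Gamma_uuu = 0.000000, Gamma_uuv = 0.000000, Gamma_uvv = 0.000000, Gamma_vuu = 0.000000, Gamma_vuv = 0.000000, Gamma_vvv = 0.860723; k4 = (2.000000, 0.434253, 0.000000, -0.162311)
  Y <- Y + (h/6)(k1 + 2k2 + 2k3 + k4): u = 0.2000, v = 1.2852, du/dtau = 2.0000, dv/dtau = 0.4343


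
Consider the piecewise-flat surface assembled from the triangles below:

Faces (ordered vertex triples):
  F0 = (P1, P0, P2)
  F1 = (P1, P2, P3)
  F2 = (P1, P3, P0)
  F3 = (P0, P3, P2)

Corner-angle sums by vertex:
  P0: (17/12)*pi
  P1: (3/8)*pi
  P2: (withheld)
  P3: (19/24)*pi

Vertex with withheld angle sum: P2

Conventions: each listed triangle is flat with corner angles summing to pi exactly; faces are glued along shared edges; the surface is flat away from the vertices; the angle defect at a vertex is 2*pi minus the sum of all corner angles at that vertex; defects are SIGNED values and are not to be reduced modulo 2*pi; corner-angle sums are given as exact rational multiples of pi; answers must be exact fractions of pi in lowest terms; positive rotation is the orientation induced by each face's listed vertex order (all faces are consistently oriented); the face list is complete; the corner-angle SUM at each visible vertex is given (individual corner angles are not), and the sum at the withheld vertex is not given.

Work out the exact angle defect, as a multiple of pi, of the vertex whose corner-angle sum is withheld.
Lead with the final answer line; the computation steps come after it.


Answer: defect(P2) = (7/12)*pi

V = 4, E = 6, F = 4; chi = V - E + F = 2
Gauss-Bonnet: total defect = 2*pi*chi = 4*pi; visible defects sum to (41/12)*pi


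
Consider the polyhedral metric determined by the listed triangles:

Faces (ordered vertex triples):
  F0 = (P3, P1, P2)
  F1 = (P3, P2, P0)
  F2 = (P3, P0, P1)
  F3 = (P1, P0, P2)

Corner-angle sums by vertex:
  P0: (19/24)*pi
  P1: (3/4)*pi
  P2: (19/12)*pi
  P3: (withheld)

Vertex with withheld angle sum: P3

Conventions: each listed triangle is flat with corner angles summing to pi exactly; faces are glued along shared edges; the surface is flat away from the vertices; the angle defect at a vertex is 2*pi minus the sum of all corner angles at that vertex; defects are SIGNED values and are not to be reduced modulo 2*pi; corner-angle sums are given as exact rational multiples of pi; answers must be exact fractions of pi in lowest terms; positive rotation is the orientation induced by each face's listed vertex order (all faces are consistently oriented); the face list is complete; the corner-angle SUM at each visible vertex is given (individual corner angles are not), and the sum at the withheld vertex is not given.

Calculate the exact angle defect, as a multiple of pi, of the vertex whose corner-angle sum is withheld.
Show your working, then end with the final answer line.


V = 4, E = 6, F = 4; chi = V - E + F = 2
Gauss-Bonnet: total defect = 2*pi*chi = 4*pi; visible defects sum to (23/8)*pi

Answer: defect(P3) = (9/8)*pi


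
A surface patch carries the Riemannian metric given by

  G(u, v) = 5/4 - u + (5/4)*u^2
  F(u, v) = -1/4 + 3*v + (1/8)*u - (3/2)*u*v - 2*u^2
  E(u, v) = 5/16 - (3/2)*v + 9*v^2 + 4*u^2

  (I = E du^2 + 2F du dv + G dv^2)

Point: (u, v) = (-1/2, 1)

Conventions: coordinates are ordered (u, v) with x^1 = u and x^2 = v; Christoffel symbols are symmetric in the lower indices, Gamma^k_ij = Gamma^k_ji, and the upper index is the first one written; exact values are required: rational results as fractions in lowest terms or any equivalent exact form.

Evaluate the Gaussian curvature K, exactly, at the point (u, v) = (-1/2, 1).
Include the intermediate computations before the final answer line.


E = 141/16, F = 47/16, G = 33/16, EG - F^2 = 611/64 at the point
E_u = -4, E_v = 33/2, F_u = 5/8, F_v = 15/4, G_u = -9/4, G_v = 0
E_vv = 18, F_uv = -3/2, G_uu = 5/2
By Brioschi, K is (det M1 - det M2) divided by (EG - F^2) squared.
M1 = [[-E_vv/2 + F_uv - G_uu/2, E_u/2, F_u - E_v/2], [F_v - G_u/2, E, F], [G_v/2, F, G]] = [[-47/4, -2, -61/8], [39/8, 141/16, 47/16], [0, 47/16, 33/16]]; det M1 = -206089/1024
M2 = [[0, E_v/2, G_u/2], [E_v/2, E, F], [G_u/2, F, G]] = [[0, 33/4, -9/8], [33/4, 141/16, 47/16], [-9/8, 47/16, 33/16]]; det M2 = -211005/1024
det M1 - det M2 = 1229/256; K = 1229/256 / (611/64)^2 = 19664/373321

Answer: K = 19664/373321


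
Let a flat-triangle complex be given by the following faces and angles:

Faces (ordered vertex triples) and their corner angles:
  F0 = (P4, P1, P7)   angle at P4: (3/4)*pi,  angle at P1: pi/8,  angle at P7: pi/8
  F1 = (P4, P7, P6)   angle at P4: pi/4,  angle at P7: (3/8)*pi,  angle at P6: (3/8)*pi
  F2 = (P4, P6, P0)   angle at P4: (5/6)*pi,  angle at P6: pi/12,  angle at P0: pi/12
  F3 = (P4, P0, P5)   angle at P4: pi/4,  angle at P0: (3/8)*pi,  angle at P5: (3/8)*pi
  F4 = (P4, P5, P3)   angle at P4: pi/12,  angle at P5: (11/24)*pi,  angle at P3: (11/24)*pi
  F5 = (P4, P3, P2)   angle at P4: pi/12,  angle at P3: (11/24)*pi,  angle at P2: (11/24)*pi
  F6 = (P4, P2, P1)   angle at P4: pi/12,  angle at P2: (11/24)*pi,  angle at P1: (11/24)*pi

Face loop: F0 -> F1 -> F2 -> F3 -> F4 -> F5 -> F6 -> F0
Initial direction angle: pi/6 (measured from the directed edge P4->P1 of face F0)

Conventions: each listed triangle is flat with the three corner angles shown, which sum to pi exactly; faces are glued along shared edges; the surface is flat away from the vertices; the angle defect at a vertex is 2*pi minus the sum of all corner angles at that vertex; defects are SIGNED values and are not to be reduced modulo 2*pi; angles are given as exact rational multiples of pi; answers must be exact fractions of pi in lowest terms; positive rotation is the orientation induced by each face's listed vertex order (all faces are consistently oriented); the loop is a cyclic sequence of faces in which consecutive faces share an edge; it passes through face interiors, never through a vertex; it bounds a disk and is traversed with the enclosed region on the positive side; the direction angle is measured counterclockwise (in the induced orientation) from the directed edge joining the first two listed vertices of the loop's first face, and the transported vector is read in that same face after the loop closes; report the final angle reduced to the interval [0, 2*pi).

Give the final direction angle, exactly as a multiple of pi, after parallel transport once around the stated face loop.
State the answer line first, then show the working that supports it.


Answer: final direction angle = (11/6)*pi

enclosed vertex P4: corner angles sum to (7/3)*pi, defect = 2*pi - (7/3)*pi = -pi/3
adding the enclosed defects to the starting angle (mod 2*pi, induced orientation) gives the holonomy
final angle = pi/6 - pi/3 = (11/6)*pi (mod 2*pi)


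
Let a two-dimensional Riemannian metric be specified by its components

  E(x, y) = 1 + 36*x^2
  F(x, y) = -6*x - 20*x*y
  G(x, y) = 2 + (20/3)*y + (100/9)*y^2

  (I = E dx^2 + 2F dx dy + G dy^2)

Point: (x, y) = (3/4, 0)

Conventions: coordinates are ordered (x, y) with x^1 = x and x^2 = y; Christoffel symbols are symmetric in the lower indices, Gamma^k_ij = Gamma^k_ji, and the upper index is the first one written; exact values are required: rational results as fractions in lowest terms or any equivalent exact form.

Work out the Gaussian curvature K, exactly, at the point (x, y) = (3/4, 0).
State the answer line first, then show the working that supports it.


Answer: K = -320/7921

E = 85/4, F = -9/2, G = 2, EG - F^2 = 89/4 at the point
E_x = 54, E_y = 0, F_x = -6, F_y = -15, G_x = 0, G_y = 20/3
E_yy = 0, F_xy = -20, G_xx = 0
Compute both Brioschi determinants and normalise by (EG - F^2)^2.
M1 = [[-E_yy/2 + F_xy - G_xx/2, E_x/2, F_x - E_y/2], [F_y - G_x/2, E, F], [G_y/2, F, G]] = [[-20, 27, -6], [-15, 85/4, -9/2], [10/3, -9/2, 2]]; det M1 = -20
M2 = [[0, E_y/2, G_x/2], [E_y/2, E, F], [G_x/2, F, G]] = [[0, 0, 0], [0, 85/4, -9/2], [0, -9/2, 2]]; det M2 = 0
det M1 - det M2 = -20; K = -20 / (89/4)^2 = -320/7921


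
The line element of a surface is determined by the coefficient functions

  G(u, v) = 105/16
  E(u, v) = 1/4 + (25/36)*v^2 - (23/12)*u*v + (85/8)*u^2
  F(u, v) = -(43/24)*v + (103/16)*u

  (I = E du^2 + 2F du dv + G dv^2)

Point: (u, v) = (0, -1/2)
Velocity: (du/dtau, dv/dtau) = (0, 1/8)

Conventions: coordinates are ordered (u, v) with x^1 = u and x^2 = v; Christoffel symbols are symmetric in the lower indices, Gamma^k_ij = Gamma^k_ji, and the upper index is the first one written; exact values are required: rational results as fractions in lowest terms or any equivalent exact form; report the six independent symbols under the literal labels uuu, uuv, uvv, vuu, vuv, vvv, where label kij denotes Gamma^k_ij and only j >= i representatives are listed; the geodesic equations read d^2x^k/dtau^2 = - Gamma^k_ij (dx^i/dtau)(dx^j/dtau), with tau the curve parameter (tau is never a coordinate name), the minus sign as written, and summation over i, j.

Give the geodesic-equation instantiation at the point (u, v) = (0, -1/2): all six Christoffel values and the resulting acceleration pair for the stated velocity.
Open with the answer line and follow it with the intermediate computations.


Answer: Gamma_uuu = -5069/3417, Gamma_uuv = -2625/2278, Gamma_uvv = -13545/2278, Gamma_vuu = 12674/10251, Gamma_vuv = 1075/6834, Gamma_vvv = 1849/2278; accelerations (d^2u/dtau^2, d^2v/dtau^2) = (13545/145792, -1849/145792)

E = 61/144, F = 43/48, G = 105/16 at the point
E_u = 23/24, E_v = -25/36, F_u = 103/16, F_v = -43/24, G_u = 0, G_v = 0
EG - F^2 = 1139/576;  g^inv = (576/1139) * [[105/16, -43/48], [-43/48, 61/144]]
first-kind symbols [ij,l] = (1/2)(d_i g_jl + d_j g_il - d_l g_ij): [uu,u] = E_u/2 = 23/48, [uu,v] = F_u - E_v/2 = 977/144, [uv,u] = E_v/2 = -25/72, [uv,v] = G_u/2 = 0, [vv,u] = F_v - G_u/2 = -43/24, [vv,v] = G_v/2 = 0
Gamma^u_ij = (G*[ij,u] - F*[ij,v])/(EG - F^2), Gamma^v_ij = (E*[ij,v] - F*[ij,u])/(EG - F^2)
Gamma_uuu = -5069/3417, Gamma_uuv = -2625/2278, Gamma_uvv = -13545/2278, Gamma_vuu = 12674/10251, Gamma_vuv = 1075/6834, Gamma_vvv = 1849/2278
d^2u/dtau^2 = -(Gamma_uuu*(0)^2 + 2*Gamma_uuv*(0)*(1/8) + Gamma_uvv*(1/8)^2) = 13545/145792
d^2v/dtau^2 = -(Gamma_vuu*(0)^2 + 2*Gamma_vuv*(0)*(1/8) + Gamma_vvv*(1/8)^2) = -1849/145792


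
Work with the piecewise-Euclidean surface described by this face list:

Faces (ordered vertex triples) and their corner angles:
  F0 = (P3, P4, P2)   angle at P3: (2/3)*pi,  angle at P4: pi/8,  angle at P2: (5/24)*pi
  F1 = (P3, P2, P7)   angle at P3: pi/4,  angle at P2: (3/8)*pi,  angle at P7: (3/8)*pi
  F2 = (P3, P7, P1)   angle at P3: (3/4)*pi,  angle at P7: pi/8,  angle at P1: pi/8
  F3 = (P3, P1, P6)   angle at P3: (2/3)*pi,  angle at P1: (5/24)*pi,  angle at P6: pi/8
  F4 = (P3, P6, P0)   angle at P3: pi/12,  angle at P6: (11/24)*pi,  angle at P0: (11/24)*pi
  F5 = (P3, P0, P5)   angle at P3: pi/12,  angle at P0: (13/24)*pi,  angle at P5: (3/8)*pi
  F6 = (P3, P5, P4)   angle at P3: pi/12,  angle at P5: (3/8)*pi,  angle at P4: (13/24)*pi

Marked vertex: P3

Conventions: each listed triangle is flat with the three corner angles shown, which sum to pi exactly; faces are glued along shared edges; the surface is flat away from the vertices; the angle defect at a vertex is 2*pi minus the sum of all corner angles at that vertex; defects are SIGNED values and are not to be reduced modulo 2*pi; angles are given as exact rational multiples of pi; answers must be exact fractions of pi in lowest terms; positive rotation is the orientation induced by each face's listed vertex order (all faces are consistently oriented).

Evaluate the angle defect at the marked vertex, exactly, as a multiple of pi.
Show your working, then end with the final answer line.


Sum of corner angles at P3: (31/12)*pi
defect = 2*pi - (31/12)*pi

Answer: defect(P3) = (-7/12)*pi


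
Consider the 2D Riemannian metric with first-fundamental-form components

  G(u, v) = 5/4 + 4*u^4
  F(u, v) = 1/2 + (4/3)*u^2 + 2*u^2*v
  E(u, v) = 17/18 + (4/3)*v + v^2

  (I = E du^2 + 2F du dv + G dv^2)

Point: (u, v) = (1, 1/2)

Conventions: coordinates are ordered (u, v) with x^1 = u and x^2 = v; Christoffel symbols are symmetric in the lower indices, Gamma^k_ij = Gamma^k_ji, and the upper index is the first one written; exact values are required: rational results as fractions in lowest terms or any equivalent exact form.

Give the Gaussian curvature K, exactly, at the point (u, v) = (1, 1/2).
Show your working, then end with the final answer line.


E = 67/36, F = 17/6, G = 21/4, EG - F^2 = 251/144 at the point
E_u = 0, E_v = 7/3, F_u = 14/3, F_v = 2, G_u = 16, G_v = 0
E_vv = 2, F_uv = 4, G_uu = 48
K follows from Brioschi's formula, (det M1 - det M2)/(EG - F^2)^2.
M1 = [[-E_vv/2 + F_uv - G_uu/2, E_u/2, F_u - E_v/2], [F_v - G_u/2, E, F], [G_v/2, F, G]] = [[-21, 0, 7/2], [-6, 67/36, 17/6], [0, 17/6, 21/4]]; det M1 = -4613/48
M2 = [[0, E_v/2, G_u/2], [E_v/2, E, F], [G_u/2, F, G]] = [[0, 7/6, 8], [7/6, 67/36, 17/6], [8, 17/6, 21/4]]; det M2 = -10565/144
det M1 - det M2 = -1637/72; K = -1637/72 / (251/144)^2 = -471456/63001

Answer: K = -471456/63001


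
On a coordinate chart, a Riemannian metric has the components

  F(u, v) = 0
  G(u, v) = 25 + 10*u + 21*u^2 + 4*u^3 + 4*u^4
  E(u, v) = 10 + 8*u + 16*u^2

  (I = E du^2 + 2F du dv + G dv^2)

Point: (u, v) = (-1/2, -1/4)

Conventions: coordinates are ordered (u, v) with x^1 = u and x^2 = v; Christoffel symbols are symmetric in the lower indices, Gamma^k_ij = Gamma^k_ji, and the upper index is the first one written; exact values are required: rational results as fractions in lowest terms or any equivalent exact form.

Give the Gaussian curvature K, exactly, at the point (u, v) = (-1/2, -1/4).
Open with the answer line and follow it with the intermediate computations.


Answer: K = -9/125

E = 10, F = 0, G = 25, EG - F^2 = 250 at the point
E_u = -8, E_v = 0, F_u = 0, F_v = 0, G_u = -10, G_v = 0
E_vv = 0, F_uv = 0, G_uu = 42
By Brioschi, K is (det M1 - det M2) divided by (EG - F^2) squared.
M1 = [[-E_vv/2 + F_uv - G_uu/2, E_u/2, F_u - E_v/2], [F_v - G_u/2, E, F], [G_v/2, F, G]] = [[-21, -4, 0], [5, 10, 0], [0, 0, 25]]; det M1 = -4750
M2 = [[0, E_v/2, G_u/2], [E_v/2, E, F], [G_u/2, F, G]] = [[0, 0, -5], [0, 10, 0], [-5, 0, 25]]; det M2 = -250
det M1 - det M2 = -4500; K = -4500 / (250)^2 = -9/125


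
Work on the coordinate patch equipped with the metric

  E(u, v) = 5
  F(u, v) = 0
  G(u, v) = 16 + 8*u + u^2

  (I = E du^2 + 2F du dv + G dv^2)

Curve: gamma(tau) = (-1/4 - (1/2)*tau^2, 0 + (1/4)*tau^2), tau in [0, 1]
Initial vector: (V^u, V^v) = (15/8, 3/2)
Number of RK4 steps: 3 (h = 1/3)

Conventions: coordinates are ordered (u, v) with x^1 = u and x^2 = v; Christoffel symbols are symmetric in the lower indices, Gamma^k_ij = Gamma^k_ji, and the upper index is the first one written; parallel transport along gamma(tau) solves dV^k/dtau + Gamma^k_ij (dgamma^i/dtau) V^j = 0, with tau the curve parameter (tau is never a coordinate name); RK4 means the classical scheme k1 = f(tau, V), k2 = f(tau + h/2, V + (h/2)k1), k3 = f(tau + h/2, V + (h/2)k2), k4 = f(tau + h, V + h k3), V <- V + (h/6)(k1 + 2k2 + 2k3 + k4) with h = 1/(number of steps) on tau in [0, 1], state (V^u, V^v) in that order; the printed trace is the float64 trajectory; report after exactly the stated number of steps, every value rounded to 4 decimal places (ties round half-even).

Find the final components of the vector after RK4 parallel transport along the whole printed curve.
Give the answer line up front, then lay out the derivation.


Answer: V^u = 2.1440, V^v = 1.5760

gamma'(tau) = (-tau, (1/2)*tau); f(tau, V)^k = -Gamma^k_ij(gamma(tau)) gamma'^i(tau) V^j; h = 1/3; intermediate values shown to 6 dp
curve data and Christoffel symbols at the stage parameters:
  tau = 0.000000: gamma = (-0.250000, 0.000000), gamma' = (0.000000, 0.000000); Gamma_uuu = 0.000000, Gamma_uuv = 0.000000, Gamma_uvv = -0.750000, Gamma_vuu = 0.000000, Gamma_vuv = 0.266667, Gamma_vvv = 0.000000
  tau = 0.166667: gamma = (-0.263889, 0.006944), gamma' = (-0.166667, 0.083333); Gamma_uuu = 0.000000, Gamma_uuv = 0.000000, Gamma_uvv = -0.747222, Gamma_vuu = 0.000000, Gamma_vuv = 0.267658, Gamma_vvv = 0.000000
  tau = 0.333333: gamma = (-0.305556, 0.027778), gamma' = (-0.333333, 0.166667); Gamma_uuu = 0.000000, Gamma_uuv = 0.000000, Gamma_uvv = -0.738889, Gamma_vuu = 0.000000, Gamma_vuv = 0.270677, Gamma_vvv = 0.000000
  tau = 0.500000: gamma = (-0.375000, 0.062500), gamma' = (-0.500000, 0.250000); Gamma_uuu = 0.000000, Gamma_uuv = 0.000000, Gamma_uvv = -0.725000, Gamma_vuu = 0.000000, Gamma_vuv = 0.275862, Gamma_vvv = 0.000000
  tau = 0.666667: gamma = (-0.472222, 0.111111), gamma' = (-0.666667, 0.333333); Gamma_uuu = 0.000000, Gamma_uuv = 0.000000, Gamma_uvv = -0.705556, Gamma_vuu = 0.000000, Gamma_vuv = 0.283465, Gamma_vvv = 0.000000
  tau = 0.833333: gamma = (-0.597222, 0.173611), gamma' = (-0.833333, 0.416667); Gamma_uuu = 0.000000, Gamma_uuv = 0.000000, Gamma_uvv = -0.680556, Gamma_vuu = 0.000000, Gamma_vuv = 0.293878, Gamma_vvv = 0.000000
  tau = 1.000000: gamma = (-0.750000, 0.250000), gamma' = (-1.000000, 0.500000); Gamma_uuu = 0.000000, Gamma_uuv = 0.000000, Gamma_uvv = -0.650000, Gamma_vuu = 0.000000, Gamma_vuv = 0.307692, Gamma_vvv = 0.000000
step 0: V^u = 1.8750, V^v = 1.5000
step 1: k1 = (0.000000, 0.000000), k2 = (0.093403, 0.025093), k3 = (0.093663, 0.024932), k4 = (0.185746, 0.050093); V <- V + (h/6)(k1 + 2k2 + 2k3 + k4): V^u = 1.9061, V^v = 1.5083
step 2: k1 = (0.185749, 0.050101), k2 = (0.274900, 0.075608), k3 = (0.275671, 0.075170), k4 = (0.360632, 0.100989); V <- V + (h/6)(k1 + 2k2 + 2k3 + k4): V^u = 1.9976, V^v = 1.5335
step 3: k1 = (0.360654, 0.101040), k2 = (0.439619, 0.127704), k3 = (0.440879, 0.127181), k4 = (0.512162, 0.154949); V <- V + (h/6)(k1 + 2k2 + 2k3 + k4): V^u = 2.1440, V^v = 1.5760


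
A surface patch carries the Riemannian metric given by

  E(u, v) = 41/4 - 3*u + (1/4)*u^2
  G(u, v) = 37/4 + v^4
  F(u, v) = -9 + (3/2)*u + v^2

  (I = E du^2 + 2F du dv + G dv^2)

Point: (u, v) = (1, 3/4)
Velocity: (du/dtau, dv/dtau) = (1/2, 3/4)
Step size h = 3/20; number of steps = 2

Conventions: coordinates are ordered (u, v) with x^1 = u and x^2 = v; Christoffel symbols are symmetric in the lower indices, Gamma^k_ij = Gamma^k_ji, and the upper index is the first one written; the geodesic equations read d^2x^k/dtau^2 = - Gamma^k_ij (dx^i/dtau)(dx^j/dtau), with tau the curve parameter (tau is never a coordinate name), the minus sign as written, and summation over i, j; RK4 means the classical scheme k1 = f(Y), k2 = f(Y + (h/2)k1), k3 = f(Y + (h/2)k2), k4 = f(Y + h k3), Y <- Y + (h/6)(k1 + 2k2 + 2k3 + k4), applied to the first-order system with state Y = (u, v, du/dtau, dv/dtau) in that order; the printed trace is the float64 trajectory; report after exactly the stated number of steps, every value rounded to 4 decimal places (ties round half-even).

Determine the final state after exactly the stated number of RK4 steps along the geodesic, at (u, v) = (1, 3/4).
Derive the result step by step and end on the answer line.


f(Y) = (du/dtau, dv/dtau, -Gamma^u_ij Y'^i Y'^j, -Gamma^v_ij Y'^i Y'^j) with the Gammas evaluated at the stage position; h = 0.150000; intermediate values shown to 6 dp
step 0: u = 1.0000, v = 0.7500, du/dtau = 0.5000, dv/dtau = 0.7500
step 1:
  k1: at (u, v) = (1.000000, 0.750000), (du/dtau, dv/dtau) = (0.500000, 0.750000); Gamma_uuu = -0.065699, Gamma_uuv = 0.000000, Gamma_uvv = 0.855371, Gamma_vuu = 0.109154, Gamma_vuv = 0.000000, Gamma_vvv = 0.708509; k1 = (0.500000, 0.750000, -0.464721, -0.425825)
  k2: at (u, v) = (1.037500, 0.806250), (du/dtau, dv/dtau) = (0.465146, 0.718063); Gamma_uuu = -0.070997, Gamma_uuv = 0.000000, Gamma_uvv = 0.891387, Gamma_vuu = 0.105212, Gamma_vuv = 0.000000, Gamma_vvv = 0.734451; k2 = (0.465146, 0.718063, -0.444251, -0.401457)
  k3: at (u, v) = (1.034886, 0.803855), (du/dtau, dv/dtau) = (0.466681, 0.719891); Gamma_uuu = -0.070766, Gamma_uuv = 0.000000, Gamma_uvv = 0.889882, Gamma_vuu = 0.105372, Gamma_vuv = 0.000000, Gamma_vvv = 0.733526; k3 = (0.466681, 0.719891, -0.445763, -0.403093)
  k4: at (u, v) = (1.070002, 0.857984), (du/dtau, dv/dtau) = (0.433136, 0.689536); Gamma_uuu = -0.075928, Gamma_uuv = 0.000000, Gamma_uvv = 0.920313, Gamma_vuu = 0.101554, Gamma_vuv = 0.000000, Gamma_vvv = 0.754851; k4 = (0.433136, 0.689536, -0.423327, -0.377953)
  Y <- Y + (h/6)(k1 + 2k2 + 2k3 + k4): u = 1.0699, v = 0.8579, du/dtau = 0.4333, dv/dtau = 0.6897
step 2:
  k1: at (u, v) = (1.069920, 0.857886), (du/dtau, dv/dtau) = (0.433298, 0.689678); Gamma_uuu = -0.075919, Gamma_uuv = 0.000000, Gamma_uvv = 0.920260, Gamma_vuu = 0.101561, Gamma_vuv = 0.000000, Gamma_vvv = 0.754817; k1 = (0.433298, 0.689678, -0.423474, -0.378101)
  k2: at (u, v) = (1.102417, 0.909612), (du/dtau, dv/dtau) = (0.401538, 0.661320); Gamma_uuu = -0.080875, Gamma_uuv = 0.000000, Gamma_uvv = 0.945450, Gamma_vuu = 0.097918, Gamma_vuv = 0.000000, Gamma_vvv = 0.771908; k2 = (0.401538, 0.661320, -0.400448, -0.353378)
  k3: at (u, v) = (1.100035, 0.907485), (du/dtau, dv/dtau) = (0.403265, 0.663175); Gamma_uuu = -0.080666, Gamma_uuv = 0.000000, Gamma_uvv = 0.944406, Gamma_vuu = 0.098058, Gamma_vuv = 0.000000, Gamma_vvv = 0.771365; k3 = (0.403265, 0.663175, -0.402232, -0.355193)
  k4: at (u, v) = (1.130409, 0.957362), (du/dtau, dv/dtau) = (0.372963, 0.636399); Gamma_uuu = -0.085436, Gamma_uuv = 0.000000, Gamma_uvv = 0.965397, Gamma_vuu = 0.094573, Gamma_vuv = 0.000000, Gamma_vvv = 0.785104; k4 = (0.372963, 0.636399, -0.379105, -0.331125)
  Y <- Y + (h/6)(k1 + 2k2 + 2k3 + k4): u = 1.1303, v = 0.9573, du/dtau = 0.3731, dv/dtau = 0.6365

Answer: u = 1.1303, v = 0.9573, du/dtau = 0.3731, dv/dtau = 0.6365
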